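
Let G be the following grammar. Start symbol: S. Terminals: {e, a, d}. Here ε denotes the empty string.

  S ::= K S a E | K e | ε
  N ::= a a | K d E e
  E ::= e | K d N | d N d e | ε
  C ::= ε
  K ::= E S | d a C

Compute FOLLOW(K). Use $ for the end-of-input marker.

FIRST(C) = {ε}
FIRST(S) = {ε, a, d, e}  (via K S a E, K e)
FIRST(N) = {a, d, e}  (via K d E e)
FIRST(E) = {ε, a, d, e}  (via K d N)
FIRST(K) = {ε, a, d, e}  (via E S)
FOLLOW(S) includes $ since S is the start symbol.
FOLLOW(K): in S::=K S a E, K is followed by S a E with FIRST {a, d, e}; in S::=K e, K is followed by e with FIRST {e}; in N::=K d E e, K is followed by d E e with FIRST {d}; in E::=K d N, K is followed by d N with FIRST {d}. Thus FOLLOW(K) = {a, d, e}.
FOLLOW(S): in S::=K S a E, S is followed by a E with FIRST {a}; in K::=E S, the suffix after S is empty, so FOLLOW(S) ⊇ FOLLOW(K) = {a, d, e}. Thus FOLLOW(S) = {$, a, d, e}.
FOLLOW(E): in S::=K S a E, the suffix after E is empty, so FOLLOW(E) ⊇ FOLLOW(S) = {$, a, d, e}; in N::=K d E e, E is followed by e with FIRST {e}; in K::=E S, E is followed by S with FIRST {ε, a, d, e}; in K::=E S, the suffix after E is nullable, so FOLLOW(E) ⊇ FOLLOW(K) = {a, d, e}. Thus FOLLOW(E) = {$, a, d, e}.
FOLLOW(N): in E::=K d N, the suffix after N is empty, so FOLLOW(N) ⊇ FOLLOW(E) = {$, a, d, e}; in E::=d N d e, N is followed by d e with FIRST {d}. Thus FOLLOW(N) = {$, a, d, e}.
FOLLOW(C): in K::=d a C, the suffix after C is empty, so FOLLOW(C) ⊇ FOLLOW(K) = {a, d, e}. Thus FOLLOW(C) = {a, d, e}.

{a, d, e}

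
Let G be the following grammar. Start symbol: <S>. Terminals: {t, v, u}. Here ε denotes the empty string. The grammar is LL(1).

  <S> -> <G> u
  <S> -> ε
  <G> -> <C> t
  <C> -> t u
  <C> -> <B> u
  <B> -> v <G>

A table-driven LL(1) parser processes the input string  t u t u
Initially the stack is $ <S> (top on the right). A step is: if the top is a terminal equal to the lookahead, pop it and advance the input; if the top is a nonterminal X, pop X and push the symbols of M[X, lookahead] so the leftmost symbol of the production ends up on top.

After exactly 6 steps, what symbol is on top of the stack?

step 1: stack=$ <S>  input=t u t u $  — expand <S> -> <G> u
step 2: stack=$ u <G>  input=t u t u $  — expand <G> -> <C> t
step 3: stack=$ u t <C>  input=t u t u $  — expand <C> -> t u
step 4: stack=$ u t u t  input=t u t u $  — match t
step 5: stack=$ u t u  input=u t u $  — match u
step 6: stack=$ u t  input=t u $  — match t
Stack after step 6: $ u (top = u).

u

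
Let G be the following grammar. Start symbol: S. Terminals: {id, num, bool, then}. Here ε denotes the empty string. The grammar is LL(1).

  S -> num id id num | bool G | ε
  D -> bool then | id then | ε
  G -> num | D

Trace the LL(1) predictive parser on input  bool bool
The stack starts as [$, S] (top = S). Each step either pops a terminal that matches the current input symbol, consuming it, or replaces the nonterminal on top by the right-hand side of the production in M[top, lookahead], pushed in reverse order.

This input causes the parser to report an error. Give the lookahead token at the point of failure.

$

     Stack        Input        Action
  1  $ S          bool bool $  expand S -> bool G
  2  $ G bool     bool bool $  match bool
  3  $ G          bool $       expand G -> D
  4  $ D          bool $       expand D -> bool then
  5  $ then bool  bool $       match bool
  6  $ then       $            error: top is terminal then but lookahead is $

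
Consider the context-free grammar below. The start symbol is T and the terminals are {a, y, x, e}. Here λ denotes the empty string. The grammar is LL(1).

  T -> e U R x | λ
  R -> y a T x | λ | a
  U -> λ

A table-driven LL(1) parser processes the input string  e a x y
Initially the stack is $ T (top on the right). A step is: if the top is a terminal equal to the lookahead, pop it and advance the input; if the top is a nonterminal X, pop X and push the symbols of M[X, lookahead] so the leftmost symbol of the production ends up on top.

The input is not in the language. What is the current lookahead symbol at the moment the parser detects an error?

y

step 1: stack=$ T  input=e a x y $  — expand T -> e U R x
step 2: stack=$ x R U e  input=e a x y $  — match e
step 3: stack=$ x R U  input=a x y $  — expand U -> λ
step 4: stack=$ x R  input=a x y $  — expand R -> a
step 5: stack=$ x a  input=a x y $  — match a
step 6: stack=$ x  input=x y $  — match x
step 7: stack=$  input=y $  — error: stack empty but input remains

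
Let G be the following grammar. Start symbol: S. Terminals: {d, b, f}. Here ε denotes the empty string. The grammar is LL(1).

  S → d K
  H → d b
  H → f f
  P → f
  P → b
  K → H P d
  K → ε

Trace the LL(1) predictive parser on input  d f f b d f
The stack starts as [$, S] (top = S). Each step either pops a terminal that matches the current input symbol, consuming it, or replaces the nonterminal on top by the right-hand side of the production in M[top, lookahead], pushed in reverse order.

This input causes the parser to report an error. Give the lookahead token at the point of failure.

f

      Stack      Input          Action
   1  $ S        d f f b d f $  expand S → d K
   2  $ K d      d f f b d f $  match d
   3  $ K        f f b d f $    expand K → H P d
   4  $ d P H    f f b d f $    expand H → f f
   5  $ d P f f  f f b d f $    match f
   6  $ d P f    f b d f $      match f
   7  $ d P      b d f $        expand P → b
   8  $ d b      b d f $        match b
   9  $ d        d f $          match d
  10  $          f $            error: stack empty but input remains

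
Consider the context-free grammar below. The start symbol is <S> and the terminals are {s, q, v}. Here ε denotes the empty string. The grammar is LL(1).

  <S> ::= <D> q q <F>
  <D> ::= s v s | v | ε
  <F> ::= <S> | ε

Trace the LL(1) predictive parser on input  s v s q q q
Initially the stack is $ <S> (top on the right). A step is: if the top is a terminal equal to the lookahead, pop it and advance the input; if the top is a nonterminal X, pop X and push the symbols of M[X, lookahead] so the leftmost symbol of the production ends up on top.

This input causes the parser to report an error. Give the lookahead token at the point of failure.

$

      Stack            Input          Action
   1  $ <S>            s v s q q q $  expand <S> ::= <D> q q <F>
   2  $ <F> q q <D>    s v s q q q $  expand <D> ::= s v s
   3  $ <F> q q s v s  s v s q q q $  match s
   4  $ <F> q q s v    v s q q q $    match v
   5  $ <F> q q s      s q q q $      match s
   6  $ <F> q q        q q q $        match q
   7  $ <F> q          q q $          match q
   8  $ <F>            q $            expand <F> ::= <S>
   9  $ <S>            q $            expand <S> ::= <D> q q <F>
  10  $ <F> q q <D>    q $            expand <D> ::= ε
  11  $ <F> q q        q $            match q
  12  $ <F> q          $              error: top is terminal q but lookahead is $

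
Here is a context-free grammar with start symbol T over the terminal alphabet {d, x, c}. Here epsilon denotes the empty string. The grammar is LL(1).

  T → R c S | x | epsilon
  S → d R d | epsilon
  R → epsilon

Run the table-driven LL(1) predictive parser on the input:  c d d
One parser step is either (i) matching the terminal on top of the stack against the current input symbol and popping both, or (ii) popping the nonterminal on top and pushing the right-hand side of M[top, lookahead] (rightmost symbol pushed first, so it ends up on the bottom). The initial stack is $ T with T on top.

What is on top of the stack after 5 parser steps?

R

step 1: stack=$ T  input=c d d $  — expand T → R c S
step 2: stack=$ S c R  input=c d d $  — expand R → epsilon
step 3: stack=$ S c  input=c d d $  — match c
step 4: stack=$ S  input=d d $  — expand S → d R d
step 5: stack=$ d R d  input=d d $  — match d
Stack after step 5: $ d R (top = R).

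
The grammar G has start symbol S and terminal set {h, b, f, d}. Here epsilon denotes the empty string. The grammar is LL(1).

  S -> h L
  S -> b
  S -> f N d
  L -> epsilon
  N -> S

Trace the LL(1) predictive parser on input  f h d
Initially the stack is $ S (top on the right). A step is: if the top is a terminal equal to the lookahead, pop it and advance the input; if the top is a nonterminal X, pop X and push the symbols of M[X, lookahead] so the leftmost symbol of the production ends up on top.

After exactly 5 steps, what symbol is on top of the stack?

L

     Stack    Input    Action
  1  $ S      f h d $  expand S -> f N d
  2  $ d N f  f h d $  match f
  3  $ d N    h d $    expand N -> S
  4  $ d S    h d $    expand S -> h L
  5  $ d L h  h d $    match h
Stack after step 5: $ d L (top = L).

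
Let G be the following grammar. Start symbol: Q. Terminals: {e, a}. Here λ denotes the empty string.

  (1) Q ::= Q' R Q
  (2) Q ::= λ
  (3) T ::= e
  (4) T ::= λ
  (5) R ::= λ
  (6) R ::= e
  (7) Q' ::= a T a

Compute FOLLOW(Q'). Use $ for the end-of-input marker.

{$, a, e}

FIRST(T) = {λ, e}
FIRST(R) = {λ, e}
FIRST(Q') = {a}
FIRST(Q) = {λ, a}  (via Q' R Q)
FOLLOW(Q) includes $ since Q is the start symbol.
FOLLOW(Q): in Q::=Q' R Q, the suffix after Q is empty (adds nothing new). Thus FOLLOW(Q) = {$}.
FOLLOW(T): in Q'::=a T a, T is followed by a with FIRST {a}. Thus FOLLOW(T) = {a}.
FOLLOW(R): in Q::=Q' R Q, R is followed by Q with FIRST {λ, a}; in Q::=Q' R Q, the suffix after R is nullable, so FOLLOW(R) ⊇ FOLLOW(Q) = {$}. Thus FOLLOW(R) = {$, a}.
FOLLOW(Q'): in Q::=Q' R Q, Q' is followed by R Q with FIRST {λ, a, e}; in Q::=Q' R Q, the suffix after Q' is nullable, so FOLLOW(Q') ⊇ FOLLOW(Q) = {$}. Thus FOLLOW(Q') = {$, a, e}.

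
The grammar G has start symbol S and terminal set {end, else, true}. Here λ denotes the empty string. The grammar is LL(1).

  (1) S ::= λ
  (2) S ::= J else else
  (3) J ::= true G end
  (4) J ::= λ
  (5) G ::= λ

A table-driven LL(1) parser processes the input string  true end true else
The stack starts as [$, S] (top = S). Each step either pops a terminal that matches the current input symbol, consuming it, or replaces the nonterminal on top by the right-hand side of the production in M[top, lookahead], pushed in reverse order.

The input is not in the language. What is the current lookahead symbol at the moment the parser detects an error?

true

     Stack                   Input                 Action
  1  $ S                     true end true else $  expand S ::= J else else
  2  $ else else J           true end true else $  expand J ::= true G end
  3  $ else else end G true  true end true else $  match true
  4  $ else else end G       end true else $       expand G ::= λ
  5  $ else else end         end true else $       match end
  6  $ else else             true else $           error: top is terminal else but lookahead is true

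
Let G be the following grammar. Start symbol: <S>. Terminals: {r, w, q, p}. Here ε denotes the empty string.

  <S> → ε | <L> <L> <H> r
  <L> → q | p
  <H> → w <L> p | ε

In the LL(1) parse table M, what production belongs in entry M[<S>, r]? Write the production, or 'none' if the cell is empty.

FIRST(<L>): from <L>→q we get {q}; from <L>→p we get {p}. So FIRST(<L>) = {p, q}.
FIRST(<H>): from <H>→w <L> p we get {w}; from <H>→ε we get {ε}. So FIRST(<H>) = {ε, w}.
FIRST(<S>): from <S>→ε we get {ε}; from <S>→<L> <L> <H> r we get {p, q}. So FIRST(<S>) = {ε, p, q}.
FOLLOW(<S>) includes $ since <S> is the start symbol.
FOLLOW(<S>): <S> appears on no right-hand side. Thus FOLLOW(<S>) = {$}.
For <S> → ε: FIRST(ε) = {ε}, so it goes in M[<S>, t] for t ∈ {}; since ε ∈ FIRST, also for every t ∈ FOLLOW(<S>) = {$}.
For <S> → <L> <L> <H> r: FIRST(<L> <L> <H> r) = {p, q}, so it goes in M[<S>, t] for t ∈ {p, q}.
None of these place a production in M[<S>, r].

none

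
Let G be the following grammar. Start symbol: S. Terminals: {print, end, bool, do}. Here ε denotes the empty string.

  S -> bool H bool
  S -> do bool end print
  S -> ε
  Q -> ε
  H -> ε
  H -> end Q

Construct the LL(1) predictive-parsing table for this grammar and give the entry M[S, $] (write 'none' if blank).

S -> ε

FIRST(S) = {ε, bool, do}
FIRST(Q) = {ε}
FIRST(H) = {ε, end}
FOLLOW(S) includes $ since S is the start symbol.
FOLLOW(S): S appears on no right-hand side. Thus FOLLOW(S) = {$}.
For S -> bool H bool: FIRST(bool H bool) = {bool}, so it goes in M[S, t] for t ∈ {bool}.
For S -> do bool end print: FIRST(do bool end print) = {do}, so it goes in M[S, t] for t ∈ {do}.
For S -> ε: FIRST(ε) = {ε}, so it goes in M[S, t] for t ∈ {}; since ε ∈ FIRST, also for every t ∈ FOLLOW(S) = {$}.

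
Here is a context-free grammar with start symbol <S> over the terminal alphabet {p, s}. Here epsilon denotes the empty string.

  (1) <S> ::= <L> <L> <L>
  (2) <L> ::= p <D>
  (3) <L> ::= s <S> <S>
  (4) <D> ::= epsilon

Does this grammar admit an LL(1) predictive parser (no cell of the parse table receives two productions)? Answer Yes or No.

Yes

FIRST(<S>) = {p, s}
FIRST(<L>) = {p, s}
FIRST(<D>) = {epsilon}
FOLLOW(<S>) = {$, p, s}
FOLLOW(<L>) = {$, p, s}
FOLLOW(<D>) = {$, p, s}
Each cell of M receives at most one production.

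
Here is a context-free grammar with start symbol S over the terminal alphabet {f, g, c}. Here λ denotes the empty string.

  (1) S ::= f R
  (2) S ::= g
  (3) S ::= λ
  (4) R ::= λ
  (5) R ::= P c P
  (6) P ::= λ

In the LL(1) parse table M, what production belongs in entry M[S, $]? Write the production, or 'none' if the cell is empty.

S ::= λ

FIRST(S): from S::=f R we get {f}; from S::=g we get {g}; from S::=λ we get {λ}. So FIRST(S) = {λ, f, g}.
FIRST(P): from P::=λ we get {λ}. So FIRST(P) = {λ}.
FIRST(R): from R::=λ we get {λ}; from R::=P c P we get {c}. So FIRST(R) = {λ, c}.
FOLLOW(S) includes $ since S is the start symbol.
FOLLOW(S): S appears on no right-hand side. Thus FOLLOW(S) = {$}.
For S ::= f R: FIRST(f R) = {f}, so it goes in M[S, t] for t ∈ {f}.
For S ::= g: FIRST(g) = {g}, so it goes in M[S, t] for t ∈ {g}.
For S ::= λ: FIRST(λ) = {λ}, so it goes in M[S, t] for t ∈ {}; since λ ∈ FIRST, also for every t ∈ FOLLOW(S) = {$}.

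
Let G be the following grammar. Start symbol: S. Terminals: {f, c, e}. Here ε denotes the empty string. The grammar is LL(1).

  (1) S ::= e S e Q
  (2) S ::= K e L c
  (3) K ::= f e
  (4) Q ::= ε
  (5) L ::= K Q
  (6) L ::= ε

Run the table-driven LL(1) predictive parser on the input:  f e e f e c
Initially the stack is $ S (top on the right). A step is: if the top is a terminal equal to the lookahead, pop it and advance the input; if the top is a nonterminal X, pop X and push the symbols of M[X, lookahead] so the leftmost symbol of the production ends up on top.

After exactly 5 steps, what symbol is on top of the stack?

step 1: stack=$ S  input=f e e f e c $  — expand S ::= K e L c
step 2: stack=$ c L e K  input=f e e f e c $  — expand K ::= f e
step 3: stack=$ c L e e f  input=f e e f e c $  — match f
step 4: stack=$ c L e e  input=e e f e c $  — match e
step 5: stack=$ c L e  input=e f e c $  — match e
Stack after step 5: $ c L (top = L).

L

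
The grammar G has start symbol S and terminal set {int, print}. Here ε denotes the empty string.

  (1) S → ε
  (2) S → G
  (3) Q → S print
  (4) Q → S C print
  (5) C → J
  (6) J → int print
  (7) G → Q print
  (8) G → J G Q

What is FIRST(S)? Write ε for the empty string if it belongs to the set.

FIRST(J) = {int}
FIRST(C) = {int}  (via J)
FIRST(S) = {ε, int, print}  (via G)
FIRST(Q) = {int, print}  (via S print, S C print)
FIRST(G) = {int, print}  (via Q print, J G Q)

{ε, int, print}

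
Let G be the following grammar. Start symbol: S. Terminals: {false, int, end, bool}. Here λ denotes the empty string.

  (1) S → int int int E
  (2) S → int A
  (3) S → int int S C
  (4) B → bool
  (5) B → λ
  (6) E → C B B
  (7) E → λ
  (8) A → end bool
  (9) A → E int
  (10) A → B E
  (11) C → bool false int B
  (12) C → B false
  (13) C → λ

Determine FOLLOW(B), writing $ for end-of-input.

FIRST(S): from S→int int int E we get {int}; from S→int A we get {int}; from S→int int S C we get {int}. So FIRST(S) = {int}.
FIRST(B): from B→bool we get {bool}; from B→λ we get {λ}. So FIRST(B) = {λ, bool}.
FIRST(C): from C→bool false int B we get {bool}; from C→B false we get {bool, false}; from C→λ we get {λ}. So FIRST(C) = {λ, bool, false}.
FIRST(E): from E→C B B we get {λ, bool, false}; from E→λ we get {λ}. So FIRST(E) = {λ, bool, false}.
FIRST(A): from A→end bool we get {end}; from A→E int we get {bool, false, int}; from A→B E we get {λ, bool, false}. So FIRST(A) = {λ, bool, end, false, int}.
FOLLOW(S) includes $ since S is the start symbol.
FOLLOW(S): in S→int int S C, S is followed by C with FIRST {λ, bool, false}; in S→int int S C, the suffix after S is nullable (adds nothing new). Thus FOLLOW(S) = {$, bool, false}.
FOLLOW(A): in S→int A, the suffix after A is empty, so FOLLOW(A) ⊇ FOLLOW(S) = {$, bool, false}. Thus FOLLOW(A) = {$, bool, false}.
FOLLOW(E): in S→int int int E, the suffix after E is empty, so FOLLOW(E) ⊇ FOLLOW(S) = {$, bool, false}; in A→E int, E is followed by int with FIRST {int}; in A→B E, the suffix after E is empty, so FOLLOW(E) ⊇ FOLLOW(A) = {$, bool, false}. Thus FOLLOW(E) = {$, bool, false, int}.
FOLLOW(C): in S→int int S C, the suffix after C is empty, so FOLLOW(C) ⊇ FOLLOW(S) = {$, bool, false}; in E→C B B, C is followed by B B with FIRST {λ, bool}; in E→C B B, the suffix after C is nullable, so FOLLOW(C) ⊇ FOLLOW(E) = {$, bool, false, int}. Thus FOLLOW(C) = {$, bool, false, int}.
FOLLOW(B): in E→C B B (occurrence 1), B is followed by B with FIRST {λ, bool}; in E→C B B (occurrence 1), the suffix after B is nullable, so FOLLOW(B) ⊇ FOLLOW(E) = {$, bool, false, int}; in E→C B B (occurrence 2), the suffix after B is empty, so FOLLOW(B) ⊇ FOLLOW(E) = {$, bool, false, int}; in A→B E, B is followed by E with FIRST {λ, bool, false}; in A→B E, the suffix after B is nullable, so FOLLOW(B) ⊇ FOLLOW(A) = {$, bool, false}; in C→bool false int B, the suffix after B is empty, so FOLLOW(B) ⊇ FOLLOW(C) = {$, bool, false, int}; in C→B false, B is followed by false with FIRST {false}. Thus FOLLOW(B) = {$, bool, false, int}.

{$, bool, false, int}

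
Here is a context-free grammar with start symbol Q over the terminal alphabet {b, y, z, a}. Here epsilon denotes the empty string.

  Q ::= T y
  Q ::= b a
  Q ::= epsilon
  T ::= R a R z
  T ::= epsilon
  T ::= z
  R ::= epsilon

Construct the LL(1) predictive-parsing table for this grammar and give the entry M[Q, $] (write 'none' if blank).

Q ::= epsilon

FIRST(R) = {epsilon}
FIRST(T) = {epsilon, a, z}  (via R a R z)
FIRST(Q) = {epsilon, a, b, y, z}  (via T y)
FOLLOW(Q) includes $ since Q is the start symbol.
FOLLOW(Q): Q appears on no right-hand side. Thus FOLLOW(Q) = {$}.
For Q ::= T y: FIRST(T y) = {a, y, z}, so it goes in M[Q, t] for t ∈ {a, y, z}.
For Q ::= b a: FIRST(b a) = {b}, so it goes in M[Q, t] for t ∈ {b}.
For Q ::= epsilon: FIRST(epsilon) = {epsilon}, so it goes in M[Q, t] for t ∈ {}; since epsilon ∈ FIRST, also for every t ∈ FOLLOW(Q) = {$}.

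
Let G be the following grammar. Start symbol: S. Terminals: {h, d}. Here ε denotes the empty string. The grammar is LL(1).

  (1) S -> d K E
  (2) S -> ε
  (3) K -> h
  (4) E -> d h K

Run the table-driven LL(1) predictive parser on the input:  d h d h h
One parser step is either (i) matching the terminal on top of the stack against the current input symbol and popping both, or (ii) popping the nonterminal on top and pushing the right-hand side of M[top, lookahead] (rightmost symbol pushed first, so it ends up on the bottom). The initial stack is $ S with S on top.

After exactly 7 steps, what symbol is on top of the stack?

     Stack    Input        Action
  1  $ S      d h d h h $  expand S -> d K E
  2  $ E K d  d h d h h $  match d
  3  $ E K    h d h h $    expand K -> h
  4  $ E h    h d h h $    match h
  5  $ E      d h h $      expand E -> d h K
  6  $ K h d  d h h $      match d
  7  $ K h    h h $        match h
Stack after step 7: $ K (top = K).

K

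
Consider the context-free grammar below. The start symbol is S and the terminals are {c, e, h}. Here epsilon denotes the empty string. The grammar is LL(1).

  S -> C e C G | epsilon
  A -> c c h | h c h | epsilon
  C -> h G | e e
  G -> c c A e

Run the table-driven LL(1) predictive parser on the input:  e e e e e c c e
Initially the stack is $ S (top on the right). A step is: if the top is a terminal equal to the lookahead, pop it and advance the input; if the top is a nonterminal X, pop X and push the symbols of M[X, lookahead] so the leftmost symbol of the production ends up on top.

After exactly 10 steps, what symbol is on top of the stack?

c

      Stack        Input              Action
   1  $ S          e e e e e c c e $  expand S -> C e C G
   2  $ G C e C    e e e e e c c e $  expand C -> e e
   3  $ G C e e e  e e e e e c c e $  match e
   4  $ G C e e    e e e e c c e $    match e
   5  $ G C e      e e e c c e $      match e
   6  $ G C        e e c c e $        expand C -> e e
   7  $ G e e      e e c c e $        match e
   8  $ G e        e c c e $          match e
   9  $ G          c c e $            expand G -> c c A e
  10  $ e A c c    c c e $            match c
Stack after step 10: $ e A c (top = c).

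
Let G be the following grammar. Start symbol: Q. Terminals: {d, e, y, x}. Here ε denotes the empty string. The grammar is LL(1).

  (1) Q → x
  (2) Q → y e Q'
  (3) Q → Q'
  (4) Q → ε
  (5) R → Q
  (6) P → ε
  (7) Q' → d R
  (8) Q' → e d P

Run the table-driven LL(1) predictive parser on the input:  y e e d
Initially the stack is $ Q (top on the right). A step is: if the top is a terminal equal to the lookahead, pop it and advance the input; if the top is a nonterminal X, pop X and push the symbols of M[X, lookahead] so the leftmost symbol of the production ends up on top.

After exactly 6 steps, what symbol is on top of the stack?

P

step 1: stack=$ Q  input=y e e d $  — expand Q → y e Q'
step 2: stack=$ Q' e y  input=y e e d $  — match y
step 3: stack=$ Q' e  input=e e d $  — match e
step 4: stack=$ Q'  input=e d $  — expand Q' → e d P
step 5: stack=$ P d e  input=e d $  — match e
step 6: stack=$ P d  input=d $  — match d
Stack after step 6: $ P (top = P).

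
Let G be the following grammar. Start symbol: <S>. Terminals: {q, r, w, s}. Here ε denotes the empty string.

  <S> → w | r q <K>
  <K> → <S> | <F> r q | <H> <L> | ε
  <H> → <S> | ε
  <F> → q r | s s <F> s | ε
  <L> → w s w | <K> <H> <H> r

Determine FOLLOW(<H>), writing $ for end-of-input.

{q, r, s, w}

FIRST(<S>): from <S>→w we get {w}; from <S>→r q <K> we get {r}. So FIRST(<S>) = {r, w}.
FIRST(<F>): from <F>→q r we get {q}; from <F>→s s <F> s we get {s}; from <F>→ε we get {ε}. So FIRST(<F>) = {ε, q, s}.
FIRST(<H>): from <H>→<S> we get {r, w}; from <H>→ε we get {ε}. So FIRST(<H>) = {ε, r, w}.
FIRST(<K>): from <K>→<S> we get {r, w}; from <K>→<F> r q we get {q, r, s}; from <K>→<H> <L> we get {q, r, s, w}; from <K>→ε we get {ε}. So FIRST(<K>) = {ε, q, r, s, w}.
FIRST(<L>): from <L>→w s w we get {w}; from <L>→<K> <H> <H> r we get {q, r, s, w}. So FIRST(<L>) = {q, r, s, w}.
FOLLOW(<S>) includes $ since <S> is the start symbol.
FOLLOW(<H>): in <K>→<H> <L>, <H> is followed by <L> with FIRST {q, r, s, w}; in <L>→<K> <H> <H> r (occurrence 1), <H> is followed by <H> r with FIRST {r, w}; in <L>→<K> <H> <H> r (occurrence 2), <H> is followed by r with FIRST {r}. Thus FOLLOW(<H>) = {q, r, s, w}.
FOLLOW(<F>): in <K>→<F> r q, <F> is followed by r q with FIRST {r}; in <F>→s s <F> s, <F> is followed by s with FIRST {s}. Thus FOLLOW(<F>) = {r, s}.
FOLLOW(<S>): in <K>→<S>, the suffix after <S> is empty, so FOLLOW(<S>) ⊇ FOLLOW(<K>) = {$, q, r, s, w}; in <H>→<S>, the suffix after <S> is empty, so FOLLOW(<S>) ⊇ FOLLOW(<H>) = {q, r, s, w}. Thus FOLLOW(<S>) = {$, q, r, s, w}.
FOLLOW(<K>): in <S>→r q <K>, the suffix after <K> is empty, so FOLLOW(<K>) ⊇ FOLLOW(<S>) = {$, q, r, s, w}; in <L>→<K> <H> <H> r, <K> is followed by <H> <H> r with FIRST {r, w}. Thus FOLLOW(<K>) = {$, q, r, s, w}.
FOLLOW(<L>): in <K>→<H> <L>, the suffix after <L> is empty, so FOLLOW(<L>) ⊇ FOLLOW(<K>) = {$, q, r, s, w}. Thus FOLLOW(<L>) = {$, q, r, s, w}.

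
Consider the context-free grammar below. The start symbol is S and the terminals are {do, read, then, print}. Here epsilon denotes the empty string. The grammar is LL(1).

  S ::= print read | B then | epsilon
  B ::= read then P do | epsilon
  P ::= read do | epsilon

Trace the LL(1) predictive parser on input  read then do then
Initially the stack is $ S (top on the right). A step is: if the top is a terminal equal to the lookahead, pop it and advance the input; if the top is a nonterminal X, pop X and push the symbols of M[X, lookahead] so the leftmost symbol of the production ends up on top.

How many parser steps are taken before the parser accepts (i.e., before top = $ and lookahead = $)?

     Stack                  Input                Action
  1  $ S                    read then do then $  expand S ::= B then
  2  $ then B               read then do then $  expand B ::= read then P do
  3  $ then do P then read  read then do then $  match read
  4  $ then do P then       then do then $       match then
  5  $ then do P            do then $            expand P ::= epsilon
  6  $ then do              do then $            match do
  7  $ then                 then $               match then
Accept reached after 7 steps.

7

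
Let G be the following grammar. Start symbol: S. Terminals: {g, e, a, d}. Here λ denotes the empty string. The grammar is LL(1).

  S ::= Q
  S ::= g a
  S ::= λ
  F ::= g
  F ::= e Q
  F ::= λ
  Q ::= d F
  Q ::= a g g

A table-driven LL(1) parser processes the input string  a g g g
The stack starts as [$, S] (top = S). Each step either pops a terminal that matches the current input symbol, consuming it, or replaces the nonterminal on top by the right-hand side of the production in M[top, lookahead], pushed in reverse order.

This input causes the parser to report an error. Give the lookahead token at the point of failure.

g

step 1: stack=$ S  input=a g g g $  — expand S ::= Q
step 2: stack=$ Q  input=a g g g $  — expand Q ::= a g g
step 3: stack=$ g g a  input=a g g g $  — match a
step 4: stack=$ g g  input=g g g $  — match g
step 5: stack=$ g  input=g g $  — match g
step 6: stack=$  input=g $  — error: stack empty but input remains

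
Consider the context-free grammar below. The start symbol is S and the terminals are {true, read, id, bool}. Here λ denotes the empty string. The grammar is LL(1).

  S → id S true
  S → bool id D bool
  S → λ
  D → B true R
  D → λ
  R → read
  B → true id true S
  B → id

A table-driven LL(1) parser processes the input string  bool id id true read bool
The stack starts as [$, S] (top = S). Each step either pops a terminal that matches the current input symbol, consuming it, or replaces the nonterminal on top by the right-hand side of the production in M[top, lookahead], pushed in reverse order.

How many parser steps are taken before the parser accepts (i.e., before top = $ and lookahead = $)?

10

      Stack             Input                        Action
   1  $ S               bool id id true read bool $  expand S → bool id D bool
   2  $ bool D id bool  bool id id true read bool $  match bool
   3  $ bool D id       id id true read bool $       match id
   4  $ bool D          id true read bool $          expand D → B true R
   5  $ bool R true B   id true read bool $          expand B → id
   6  $ bool R true id  id true read bool $          match id
   7  $ bool R true     true read bool $             match true
   8  $ bool R          read bool $                  expand R → read
   9  $ bool read       read bool $                  match read
  10  $ bool            bool $                       match bool
Accept reached after 10 steps.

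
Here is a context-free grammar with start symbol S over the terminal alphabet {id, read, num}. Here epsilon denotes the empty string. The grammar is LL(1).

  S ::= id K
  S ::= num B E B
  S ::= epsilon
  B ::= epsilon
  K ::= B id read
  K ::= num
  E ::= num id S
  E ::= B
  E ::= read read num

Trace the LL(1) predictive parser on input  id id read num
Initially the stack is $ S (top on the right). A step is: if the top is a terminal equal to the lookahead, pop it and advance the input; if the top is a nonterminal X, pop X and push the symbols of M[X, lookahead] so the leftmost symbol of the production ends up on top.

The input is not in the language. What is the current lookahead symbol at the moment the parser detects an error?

     Stack        Input             Action
  1  $ S          id id read num $  expand S ::= id K
  2  $ K id       id id read num $  match id
  3  $ K          id read num $     expand K ::= B id read
  4  $ read id B  id read num $     expand B ::= epsilon
  5  $ read id    id read num $     match id
  6  $ read       read num $        match read
  7  $            num $             error: stack empty but input remains

num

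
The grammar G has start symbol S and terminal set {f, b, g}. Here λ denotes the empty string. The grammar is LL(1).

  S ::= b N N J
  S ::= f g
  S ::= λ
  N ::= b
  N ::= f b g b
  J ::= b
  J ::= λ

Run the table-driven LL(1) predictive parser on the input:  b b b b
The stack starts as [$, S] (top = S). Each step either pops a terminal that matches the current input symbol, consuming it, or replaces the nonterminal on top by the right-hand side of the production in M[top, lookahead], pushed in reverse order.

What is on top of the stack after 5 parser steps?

     Stack      Input      Action
  1  $ S        b b b b $  expand S ::= b N N J
  2  $ J N N b  b b b b $  match b
  3  $ J N N    b b b $    expand N ::= b
  4  $ J N b    b b b $    match b
  5  $ J N      b b $      expand N ::= b
Stack after step 5: $ J b (top = b).

b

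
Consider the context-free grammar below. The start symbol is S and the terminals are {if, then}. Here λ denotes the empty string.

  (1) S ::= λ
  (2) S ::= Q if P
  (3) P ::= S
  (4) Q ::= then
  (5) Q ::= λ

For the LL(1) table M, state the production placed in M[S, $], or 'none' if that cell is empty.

S ::= λ

FIRST(Q): from Q::=then we get {then}; from Q::=λ we get {λ}. So FIRST(Q) = {λ, then}.
FIRST(S): from S::=λ we get {λ}; from S::=Q if P we get {if, then}. So FIRST(S) = {λ, if, then}.
FIRST(P): from P::=S we get {λ, if, then}. So FIRST(P) = {λ, if, then}.
FOLLOW(S) includes $ since S is the start symbol.
FOLLOW(S): in P::=S, the suffix after S is empty, so FOLLOW(S) ⊇ FOLLOW(P) = {$}. Thus FOLLOW(S) = {$}.
FOLLOW(P): in S::=Q if P, the suffix after P is empty, so FOLLOW(P) ⊇ FOLLOW(S) = {$}. Thus FOLLOW(P) = {$}.
For S ::= λ: FIRST(λ) = {λ}, so it goes in M[S, t] for t ∈ {}; since λ ∈ FIRST, also for every t ∈ FOLLOW(S) = {$}.
For S ::= Q if P: FIRST(Q if P) = {if, then}, so it goes in M[S, t] for t ∈ {if, then}.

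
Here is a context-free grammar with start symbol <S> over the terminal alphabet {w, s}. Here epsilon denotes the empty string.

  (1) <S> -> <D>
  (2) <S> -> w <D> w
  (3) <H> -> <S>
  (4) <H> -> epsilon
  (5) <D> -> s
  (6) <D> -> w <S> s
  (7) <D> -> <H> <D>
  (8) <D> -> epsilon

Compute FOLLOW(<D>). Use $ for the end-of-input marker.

{$, s, w}

FIRST(<S>): from <S>-><D> we get {epsilon, s, w}; from <S>->w <D> w we get {w}. So FIRST(<S>) = {epsilon, s, w}.
FIRST(<H>): from <H>-><S> we get {epsilon, s, w}; from <H>->epsilon we get {epsilon}. So FIRST(<H>) = {epsilon, s, w}.
FIRST(<D>): from <D>->s we get {s}; from <D>->w <S> s we get {w}; from <D>-><H> <D> we get {epsilon, s, w}; from <D>->epsilon we get {epsilon}. So FIRST(<D>) = {epsilon, s, w}.
FOLLOW(<S>) includes $ since <S> is the start symbol.
FOLLOW(<S>): in <H>-><S>, the suffix after <S> is empty, so FOLLOW(<S>) ⊇ FOLLOW(<H>) = {$, s, w}; in <D>->w <S> s, <S> is followed by s with FIRST {s}. Thus FOLLOW(<S>) = {$, s, w}.
FOLLOW(<D>): in <S>-><D>, the suffix after <D> is empty, so FOLLOW(<D>) ⊇ FOLLOW(<S>) = {$, s, w}; in <S>->w <D> w, <D> is followed by w with FIRST {w}; in <D>-><H> <D>, the suffix after <D> is empty (adds nothing new). Thus FOLLOW(<D>) = {$, s, w}.
FOLLOW(<H>): in <D>-><H> <D>, <H> is followed by <D> with FIRST {epsilon, s, w}; in <D>-><H> <D>, the suffix after <H> is nullable, so FOLLOW(<H>) ⊇ FOLLOW(<D>) = {$, s, w}. Thus FOLLOW(<H>) = {$, s, w}.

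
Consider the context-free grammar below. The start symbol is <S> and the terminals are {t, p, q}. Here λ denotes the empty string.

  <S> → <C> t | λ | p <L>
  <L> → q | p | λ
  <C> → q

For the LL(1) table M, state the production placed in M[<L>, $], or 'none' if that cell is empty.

FIRST(<L>): from <L>→q we get {q}; from <L>→p we get {p}; from <L>→λ we get {λ}. So FIRST(<L>) = {λ, p, q}.
FIRST(<C>): from <C>→q we get {q}. So FIRST(<C>) = {q}.
FIRST(<S>): from <S>→<C> t we get {q}; from <S>→λ we get {λ}; from <S>→p <L> we get {p}. So FIRST(<S>) = {λ, p, q}.
FOLLOW(<S>) includes $ since <S> is the start symbol.
FOLLOW(<S>): <S> appears on no right-hand side. Thus FOLLOW(<S>) = {$}.
FOLLOW(<L>): in <S>→p <L>, the suffix after <L> is empty, so FOLLOW(<L>) ⊇ FOLLOW(<S>) = {$}. Thus FOLLOW(<L>) = {$}.
For <L> → q: FIRST(q) = {q}, so it goes in M[<L>, t] for t ∈ {q}.
For <L> → p: FIRST(p) = {p}, so it goes in M[<L>, t] for t ∈ {p}.
For <L> → λ: FIRST(λ) = {λ}, so it goes in M[<L>, t] for t ∈ {}; since λ ∈ FIRST, also for every t ∈ FOLLOW(<L>) = {$}.

<L> → λ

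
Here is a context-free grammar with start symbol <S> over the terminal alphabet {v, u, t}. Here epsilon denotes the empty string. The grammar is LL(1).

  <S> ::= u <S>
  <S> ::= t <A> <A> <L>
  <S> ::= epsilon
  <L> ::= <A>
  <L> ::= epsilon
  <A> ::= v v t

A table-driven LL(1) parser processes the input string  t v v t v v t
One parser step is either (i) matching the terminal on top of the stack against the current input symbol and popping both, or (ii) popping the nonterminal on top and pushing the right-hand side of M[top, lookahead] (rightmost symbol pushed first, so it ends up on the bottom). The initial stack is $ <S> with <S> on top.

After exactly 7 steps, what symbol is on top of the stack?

v

step 1: stack=$ <S>  input=t v v t v v t $  — expand <S> ::= t <A> <A> <L>
step 2: stack=$ <L> <A> <A> t  input=t v v t v v t $  — match t
step 3: stack=$ <L> <A> <A>  input=v v t v v t $  — expand <A> ::= v v t
step 4: stack=$ <L> <A> t v v  input=v v t v v t $  — match v
step 5: stack=$ <L> <A> t v  input=v t v v t $  — match v
step 6: stack=$ <L> <A> t  input=t v v t $  — match t
step 7: stack=$ <L> <A>  input=v v t $  — expand <A> ::= v v t
Stack after step 7: $ <L> t v v (top = v).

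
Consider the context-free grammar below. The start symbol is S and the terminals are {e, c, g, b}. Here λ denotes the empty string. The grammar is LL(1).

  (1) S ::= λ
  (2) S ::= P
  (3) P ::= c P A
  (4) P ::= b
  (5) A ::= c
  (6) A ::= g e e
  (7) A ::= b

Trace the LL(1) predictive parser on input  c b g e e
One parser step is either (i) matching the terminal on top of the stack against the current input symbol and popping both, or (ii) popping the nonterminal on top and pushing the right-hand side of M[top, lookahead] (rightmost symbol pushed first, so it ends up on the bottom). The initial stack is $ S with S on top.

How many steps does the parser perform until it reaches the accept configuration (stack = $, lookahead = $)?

9

step 1: stack=$ S  input=c b g e e $  — expand S ::= P
step 2: stack=$ P  input=c b g e e $  — expand P ::= c P A
step 3: stack=$ A P c  input=c b g e e $  — match c
step 4: stack=$ A P  input=b g e e $  — expand P ::= b
step 5: stack=$ A b  input=b g e e $  — match b
step 6: stack=$ A  input=g e e $  — expand A ::= g e e
step 7: stack=$ e e g  input=g e e $  — match g
step 8: stack=$ e e  input=e e $  — match e
step 9: stack=$ e  input=e $  — match e
Accept reached after 9 steps.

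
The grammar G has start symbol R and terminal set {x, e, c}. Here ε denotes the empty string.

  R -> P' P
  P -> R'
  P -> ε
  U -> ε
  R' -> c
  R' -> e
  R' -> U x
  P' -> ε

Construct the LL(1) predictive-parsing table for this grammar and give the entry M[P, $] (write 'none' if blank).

P -> ε

FIRST(U): from U->ε we get {ε}. So FIRST(U) = {ε}.
FIRST(P'): from P'->ε we get {ε}. So FIRST(P') = {ε}.
FIRST(R'): from R'->c we get {c}; from R'->e we get {e}; from R'->U x we get {x}. So FIRST(R') = {c, e, x}.
FIRST(P): from P->R' we get {c, e, x}; from P->ε we get {ε}. So FIRST(P) = {ε, c, e, x}.
FIRST(R): from R->P' P we get {ε, c, e, x}. So FIRST(R) = {ε, c, e, x}.
FOLLOW(R) includes $ since R is the start symbol.
FOLLOW(R): R appears on no right-hand side. Thus FOLLOW(R) = {$}.
FOLLOW(P): in R->P' P, the suffix after P is empty, so FOLLOW(P) ⊇ FOLLOW(R) = {$}. Thus FOLLOW(P) = {$}.
For P -> R': FIRST(R') = {c, e, x}, so it goes in M[P, t] for t ∈ {c, e, x}.
For P -> ε: FIRST(ε) = {ε}, so it goes in M[P, t] for t ∈ {}; since ε ∈ FIRST, also for every t ∈ FOLLOW(P) = {$}.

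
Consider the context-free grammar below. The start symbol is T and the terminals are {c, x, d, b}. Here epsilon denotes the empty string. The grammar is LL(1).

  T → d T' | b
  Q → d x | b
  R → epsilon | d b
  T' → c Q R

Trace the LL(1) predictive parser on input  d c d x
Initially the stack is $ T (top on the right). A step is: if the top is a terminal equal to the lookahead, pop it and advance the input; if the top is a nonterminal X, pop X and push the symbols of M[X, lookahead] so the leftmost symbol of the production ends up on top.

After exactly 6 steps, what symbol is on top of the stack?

x

step 1: stack=$ T  input=d c d x $  — expand T → d T'
step 2: stack=$ T' d  input=d c d x $  — match d
step 3: stack=$ T'  input=c d x $  — expand T' → c Q R
step 4: stack=$ R Q c  input=c d x $  — match c
step 5: stack=$ R Q  input=d x $  — expand Q → d x
step 6: stack=$ R x d  input=d x $  — match d
Stack after step 6: $ R x (top = x).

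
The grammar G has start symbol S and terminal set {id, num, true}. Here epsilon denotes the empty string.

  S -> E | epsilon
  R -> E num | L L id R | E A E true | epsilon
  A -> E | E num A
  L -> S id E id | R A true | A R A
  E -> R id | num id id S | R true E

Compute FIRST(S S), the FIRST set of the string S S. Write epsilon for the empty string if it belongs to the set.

FIRST(S): from S->E we get {id, num, true}; from S->epsilon we get {epsilon}. So FIRST(S) = {epsilon, id, num, true}.
FIRST(R): from R->E num we get {id, num, true}; from R->L L id R we get {id, num, true}; from R->E A E true we get {id, num, true}; from R->epsilon we get {epsilon}. So FIRST(R) = {epsilon, id, num, true}.
FIRST(E): from E->R id we get {id, num, true}; from E->num id id S we get {num}; from E->R true E we get {id, num, true}. So FIRST(E) = {id, num, true}.
FIRST(A): from A->E we get {id, num, true}; from A->E num A we get {id, num, true}. So FIRST(A) = {id, num, true}.
FIRST(L): from L->S id E id we get {id, num, true}; from L->R A true we get {id, num, true}; from L->A R A we get {id, num, true}. So FIRST(L) = {id, num, true}.
FIRST(S S): take FIRST of each symbol in turn, carrying on past any symbol whose FIRST contains epsilon; result {epsilon, id, num, true}.

{epsilon, id, num, true}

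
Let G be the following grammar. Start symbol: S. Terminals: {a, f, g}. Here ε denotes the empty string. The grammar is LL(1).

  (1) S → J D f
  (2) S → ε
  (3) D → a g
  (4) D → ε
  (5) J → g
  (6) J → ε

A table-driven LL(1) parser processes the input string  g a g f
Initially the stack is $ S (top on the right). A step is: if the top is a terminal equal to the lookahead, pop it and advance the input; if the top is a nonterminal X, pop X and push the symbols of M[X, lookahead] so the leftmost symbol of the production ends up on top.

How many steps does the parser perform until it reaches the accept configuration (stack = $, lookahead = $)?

7

     Stack    Input      Action
  1  $ S      g a g f $  expand S → J D f
  2  $ f D J  g a g f $  expand J → g
  3  $ f D g  g a g f $  match g
  4  $ f D    a g f $    expand D → a g
  5  $ f g a  a g f $    match a
  6  $ f g    g f $      match g
  7  $ f      f $        match f
Accept reached after 7 steps.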